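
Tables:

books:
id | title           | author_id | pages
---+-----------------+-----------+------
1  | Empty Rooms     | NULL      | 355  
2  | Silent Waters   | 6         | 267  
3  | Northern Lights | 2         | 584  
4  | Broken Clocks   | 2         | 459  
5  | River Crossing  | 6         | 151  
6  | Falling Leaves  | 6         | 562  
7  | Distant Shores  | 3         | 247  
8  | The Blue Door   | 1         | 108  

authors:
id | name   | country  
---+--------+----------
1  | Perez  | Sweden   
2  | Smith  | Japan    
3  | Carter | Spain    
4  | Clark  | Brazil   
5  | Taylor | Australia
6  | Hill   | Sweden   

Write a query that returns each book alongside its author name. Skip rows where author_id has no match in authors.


INNER JOIN keeps only books rows whose author_id matches an id in authors. Walk through each book:
  - book 1 (Empty Rooms): author_id=NULL, no match -> dropped
  - book 2 (Silent Waters): author_id=6 -> matches Hill
  - book 3 (Northern Lights): author_id=2 -> matches Smith
  - book 4 (Broken Clocks): author_id=2 -> matches Smith
  - book 5 (River Crossing): author_id=6 -> matches Hill
  - book 6 (Falling Leaves): author_id=6 -> matches Hill
  - book 7 (Distant Shores): author_id=3 -> matches Carter
  - book 8 (The Blue Door): author_id=1 -> matches Perez
So 1 of 8 rows is dropped.

SQL:
SELECT a.title, b.name AS author
FROM books a
INNER JOIN authors b ON a.author_id = b.id

Result:
title           | author
----------------+-------
Silent Waters   | Hill  
Northern Lights | Smith 
Broken Clocks   | Smith 
River Crossing  | Hill  
Falling Leaves  | Hill  
Distant Shores  | Carter
The Blue Door   | Perez 


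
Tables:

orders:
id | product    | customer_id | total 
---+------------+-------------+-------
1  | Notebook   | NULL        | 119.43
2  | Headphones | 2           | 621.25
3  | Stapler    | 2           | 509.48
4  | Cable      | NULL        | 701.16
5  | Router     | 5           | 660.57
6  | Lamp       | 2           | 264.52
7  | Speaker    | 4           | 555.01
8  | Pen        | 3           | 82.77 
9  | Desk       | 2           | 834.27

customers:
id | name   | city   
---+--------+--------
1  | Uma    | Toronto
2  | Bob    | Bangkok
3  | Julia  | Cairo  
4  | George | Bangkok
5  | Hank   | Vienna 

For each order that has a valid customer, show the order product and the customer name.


INNER JOIN keeps only orders rows whose customer_id matches an id in customers. Walk through each order:
  - order 1 (Notebook): customer_id=NULL, no match -> dropped
  - order 2 (Headphones): customer_id=2 -> matches Bob
  - order 3 (Stapler): customer_id=2 -> matches Bob
  - order 4 (Cable): customer_id=NULL, no match -> dropped
  - order 5 (Router): customer_id=5 -> matches Hank
  - order 6 (Lamp): customer_id=2 -> matches Bob
  - order 7 (Speaker): customer_id=4 -> matches George
  - order 8 (Pen): customer_id=3 -> matches Julia
  - order 9 (Desk): customer_id=2 -> matches Bob
So 2 of 9 rows are dropped.

SQL:
SELECT a.product, b.name AS customer
FROM orders a
INNER JOIN customers b ON a.customer_id = b.id

Result:
product    | customer
-----------+---------
Headphones | Bob     
Stapler    | Bob     
Router     | Hank    
Lamp       | Bob     
Speaker    | George  
Pen        | Julia   
Desk       | Bob     


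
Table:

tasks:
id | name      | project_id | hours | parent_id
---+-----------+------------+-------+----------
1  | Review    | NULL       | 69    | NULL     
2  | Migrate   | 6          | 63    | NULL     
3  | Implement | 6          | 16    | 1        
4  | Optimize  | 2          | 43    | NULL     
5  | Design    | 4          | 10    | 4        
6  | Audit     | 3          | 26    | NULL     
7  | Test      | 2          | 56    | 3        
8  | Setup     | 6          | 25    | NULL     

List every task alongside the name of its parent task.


This is a self-join: tasks is joined to a second copy of itself, matching each row's parent_id to another row's id. Use LEFT JOIN so rows with parent_id=NULL are kept.
  - task 1 (Review): parent_id=NULL -> NULL
  - task 2 (Migrate): parent_id=NULL -> NULL
  - task 3 (Implement): parent_id=1 -> Review
  - task 4 (Optimize): parent_id=NULL -> NULL
  - task 5 (Design): parent_id=4 -> Optimize
  - task 6 (Audit): parent_id=NULL -> NULL
  - task 7 (Test): parent_id=3 -> Implement
  - task 8 (Setup): parent_id=NULL -> NULL

SQL:
SELECT a.name AS item, b.name AS parent
FROM tasks a
LEFT JOIN tasks b ON a.parent_id = b.id

Result:
item      | parent   
----------+----------
Review    | NULL     
Migrate   | NULL     
Implement | Review   
Optimize  | NULL     
Design    | Optimize 
Audit     | NULL     
Test      | Implement
Setup     | NULL     


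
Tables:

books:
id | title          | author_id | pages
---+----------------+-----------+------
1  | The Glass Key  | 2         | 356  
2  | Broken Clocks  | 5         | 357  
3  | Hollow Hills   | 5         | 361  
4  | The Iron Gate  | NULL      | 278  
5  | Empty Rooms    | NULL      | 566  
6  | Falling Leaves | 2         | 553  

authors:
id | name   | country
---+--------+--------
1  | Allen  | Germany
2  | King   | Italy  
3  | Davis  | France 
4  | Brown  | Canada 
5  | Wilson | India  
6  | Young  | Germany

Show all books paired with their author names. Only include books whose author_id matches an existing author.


INNER JOIN keeps only books rows whose author_id matches an id in authors. Walk through each book:
  - book 1 (The Glass Key): author_id=2 -> matches King
  - book 2 (Broken Clocks): author_id=5 -> matches Wilson
  - book 3 (Hollow Hills): author_id=5 -> matches Wilson
  - book 4 (The Iron Gate): author_id=NULL, no match -> dropped
  - book 5 (Empty Rooms): author_id=NULL, no match -> dropped
  - book 6 (Falling Leaves): author_id=2 -> matches King
So 2 of 6 rows are dropped.

SQL:
SELECT a.title, b.name AS author
FROM books a
INNER JOIN authors b ON a.author_id = b.id

Result:
title          | author
---------------+-------
The Glass Key  | King  
Broken Clocks  | Wilson
Hollow Hills   | Wilson
Falling Leaves | King  


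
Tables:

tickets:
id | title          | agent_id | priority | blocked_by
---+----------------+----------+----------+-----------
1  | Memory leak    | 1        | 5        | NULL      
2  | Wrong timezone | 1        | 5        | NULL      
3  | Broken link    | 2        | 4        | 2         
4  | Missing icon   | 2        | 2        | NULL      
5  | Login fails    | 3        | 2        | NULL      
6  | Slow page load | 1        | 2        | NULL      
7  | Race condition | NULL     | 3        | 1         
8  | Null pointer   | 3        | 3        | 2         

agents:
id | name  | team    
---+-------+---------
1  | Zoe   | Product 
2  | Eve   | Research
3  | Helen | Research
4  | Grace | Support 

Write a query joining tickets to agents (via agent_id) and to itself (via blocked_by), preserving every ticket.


Two LEFT JOINs from the same base table tickets: one to agents via agent_id, one to tickets itself via blocked_by. Both are LEFT so every ticket is preserved.
Match against agents:
  - ticket 1 (Memory leak): agent_id=1 -> matches Zoe
  - ticket 2 (Wrong timezone): agent_id=1 -> matches Zoe
  - ticket 3 (Broken link): agent_id=2 -> matches Eve
  - ticket 4 (Missing icon): agent_id=2 -> matches Eve
  - ticket 5 (Login fails): agent_id=3 -> matches Helen
  - ticket 6 (Slow page load): agent_id=1 -> matches Zoe
  - ticket 7 (Race condition): agent_id=NULL, no match -> kept with NULL
  - ticket 8 (Null pointer): agent_id=3 -> matches Helen
Match against tickets (self):
  - ticket 1 (Memory leak): blocked_by=NULL -> NULL
  - ticket 2 (Wrong timezone): blocked_by=NULL -> NULL
  - ticket 3 (Broken link): blocked_by=2 -> Wrong timezone
  - ticket 4 (Missing icon): blocked_by=NULL -> NULL
  - ticket 5 (Login fails): blocked_by=NULL -> NULL
  - ticket 6 (Slow page load): blocked_by=NULL -> NULL
  - ticket 7 (Race condition): blocked_by=1 -> Memory leak
  - ticket 8 (Null pointer): blocked_by=2 -> Wrong timezone

SQL:
SELECT a.title, b.name AS agent, c.title AS blocked_by
FROM tickets a
LEFT JOIN agents b ON a.agent_id = b.id
LEFT JOIN tickets c ON a.blocked_by = c.id

Result:
title          | agent | blocked_by    
---------------+-------+---------------
Memory leak    | Zoe   | NULL          
Wrong timezone | Zoe   | NULL          
Broken link    | Eve   | Wrong timezone
Missing icon   | Eve   | NULL          
Login fails    | Helen | NULL          
Slow page load | Zoe   | NULL          
Race condition | NULL  | Memory leak   
Null pointer   | Helen | Wrong timezone


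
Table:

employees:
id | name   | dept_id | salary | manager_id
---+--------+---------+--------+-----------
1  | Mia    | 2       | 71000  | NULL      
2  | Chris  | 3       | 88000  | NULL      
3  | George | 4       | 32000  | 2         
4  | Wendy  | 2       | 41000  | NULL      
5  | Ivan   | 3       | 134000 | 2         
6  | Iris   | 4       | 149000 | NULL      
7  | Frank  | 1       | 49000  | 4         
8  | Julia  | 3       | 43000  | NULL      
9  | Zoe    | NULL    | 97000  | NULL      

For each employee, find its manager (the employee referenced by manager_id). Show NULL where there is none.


This is a self-join: employees is joined to a second copy of itself, matching each row's manager_id to another row's id. Use LEFT JOIN so rows with manager_id=NULL are kept.
  - employee 1 (Mia): manager_id=NULL -> NULL
  - employee 2 (Chris): manager_id=NULL -> NULL
  - employee 3 (George): manager_id=2 -> Chris
  - employee 4 (Wendy): manager_id=NULL -> NULL
  - employee 5 (Ivan): manager_id=2 -> Chris
  - employee 6 (Iris): manager_id=NULL -> NULL
  - employee 7 (Frank): manager_id=4 -> Wendy
  - employee 8 (Julia): manager_id=NULL -> NULL
  - employee 9 (Zoe): manager_id=NULL -> NULL

SQL:
SELECT a.name AS item, b.name AS manager
FROM employees a
LEFT JOIN employees b ON a.manager_id = b.id

Result:
item   | manager
-------+--------
Mia    | NULL   
Chris  | NULL   
George | Chris  
Wendy  | NULL   
Ivan   | Chris  
Iris   | NULL   
Frank  | Wendy  
Julia  | NULL   
Zoe    | NULL   


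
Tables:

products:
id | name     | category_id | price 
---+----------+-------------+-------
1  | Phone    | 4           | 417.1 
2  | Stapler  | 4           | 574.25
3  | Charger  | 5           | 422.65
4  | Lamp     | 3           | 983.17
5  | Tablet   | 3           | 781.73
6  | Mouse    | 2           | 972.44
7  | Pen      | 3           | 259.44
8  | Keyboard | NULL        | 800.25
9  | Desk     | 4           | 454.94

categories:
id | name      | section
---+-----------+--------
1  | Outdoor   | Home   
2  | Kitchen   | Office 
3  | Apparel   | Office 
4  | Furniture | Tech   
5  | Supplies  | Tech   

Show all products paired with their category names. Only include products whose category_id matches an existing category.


INNER JOIN keeps only products rows whose category_id matches an id in categories. Walk through each product:
  - product 1 (Phone): category_id=4 -> matches Furniture
  - product 2 (Stapler): category_id=4 -> matches Furniture
  - product 3 (Charger): category_id=5 -> matches Supplies
  - product 4 (Lamp): category_id=3 -> matches Apparel
  - product 5 (Tablet): category_id=3 -> matches Apparel
  - product 6 (Mouse): category_id=2 -> matches Kitchen
  - product 7 (Pen): category_id=3 -> matches Apparel
  - product 8 (Keyboard): category_id=NULL, no match -> dropped
  - product 9 (Desk): category_id=4 -> matches Furniture
So 1 of 9 rows is dropped.

SQL:
SELECT a.name, b.name AS category
FROM products a
INNER JOIN categories b ON a.category_id = b.id

Result:
name    | category 
--------+----------
Phone   | Furniture
Stapler | Furniture
Charger | Supplies 
Lamp    | Apparel  
Tablet  | Apparel  
Mouse   | Kitchen  
Pen     | Apparel  
Desk    | Furniture


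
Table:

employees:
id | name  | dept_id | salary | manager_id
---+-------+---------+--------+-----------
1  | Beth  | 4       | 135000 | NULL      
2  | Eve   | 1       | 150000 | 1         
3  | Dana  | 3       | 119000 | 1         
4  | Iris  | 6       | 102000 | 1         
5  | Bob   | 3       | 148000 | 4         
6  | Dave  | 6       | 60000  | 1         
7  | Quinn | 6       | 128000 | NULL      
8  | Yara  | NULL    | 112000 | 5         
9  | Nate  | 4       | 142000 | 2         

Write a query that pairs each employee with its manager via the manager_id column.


This is a self-join: employees is joined to a second copy of itself, matching each row's manager_id to another row's id. Use LEFT JOIN so rows with manager_id=NULL are kept.
  - employee 1 (Beth): manager_id=NULL -> NULL
  - employee 2 (Eve): manager_id=1 -> Beth
  - employee 3 (Dana): manager_id=1 -> Beth
  - employee 4 (Iris): manager_id=1 -> Beth
  - employee 5 (Bob): manager_id=4 -> Iris
  - employee 6 (Dave): manager_id=1 -> Beth
  - employee 7 (Quinn): manager_id=NULL -> NULL
  - employee 8 (Yara): manager_id=5 -> Bob
  - employee 9 (Nate): manager_id=2 -> Eve

SQL:
SELECT a.name AS item, b.name AS manager
FROM employees a
LEFT JOIN employees b ON a.manager_id = b.id

Result:
item  | manager
------+--------
Beth  | NULL   
Eve   | Beth   
Dana  | Beth   
Iris  | Beth   
Bob   | Iris   
Dave  | Beth   
Quinn | NULL   
Yara  | Bob    
Nate  | Eve    


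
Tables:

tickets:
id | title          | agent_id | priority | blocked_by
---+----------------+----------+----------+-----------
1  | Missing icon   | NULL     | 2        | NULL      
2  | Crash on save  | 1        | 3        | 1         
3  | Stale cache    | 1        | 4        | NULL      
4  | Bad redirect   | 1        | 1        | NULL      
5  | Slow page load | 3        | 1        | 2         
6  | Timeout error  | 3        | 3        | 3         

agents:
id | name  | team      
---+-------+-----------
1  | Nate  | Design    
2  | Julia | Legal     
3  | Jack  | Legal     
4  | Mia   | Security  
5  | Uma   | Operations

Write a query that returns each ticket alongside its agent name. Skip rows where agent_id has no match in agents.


INNER JOIN keeps only tickets rows whose agent_id matches an id in agents. Walk through each ticket:
  - ticket 1 (Missing icon): agent_id=NULL, no match -> dropped
  - ticket 2 (Crash on save): agent_id=1 -> matches Nate
  - ticket 3 (Stale cache): agent_id=1 -> matches Nate
  - ticket 4 (Bad redirect): agent_id=1 -> matches Nate
  - ticket 5 (Slow page load): agent_id=3 -> matches Jack
  - ticket 6 (Timeout error): agent_id=3 -> matches Jack
So 1 of 6 rows is dropped.

SQL:
SELECT a.title, b.name AS agent
FROM tickets a
INNER JOIN agents b ON a.agent_id = b.id

Result:
title          | agent
---------------+------
Crash on save  | Nate 
Stale cache    | Nate 
Bad redirect   | Nate 
Slow page load | Jack 
Timeout error  | Jack 


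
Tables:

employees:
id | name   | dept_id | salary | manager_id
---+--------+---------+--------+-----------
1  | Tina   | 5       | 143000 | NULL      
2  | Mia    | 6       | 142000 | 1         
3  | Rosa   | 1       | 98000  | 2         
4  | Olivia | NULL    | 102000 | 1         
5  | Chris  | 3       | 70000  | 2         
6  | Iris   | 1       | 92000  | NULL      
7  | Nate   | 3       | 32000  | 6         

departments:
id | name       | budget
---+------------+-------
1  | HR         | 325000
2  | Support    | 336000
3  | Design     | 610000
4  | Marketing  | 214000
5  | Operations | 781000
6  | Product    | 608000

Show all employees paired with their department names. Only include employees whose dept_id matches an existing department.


INNER JOIN keeps only employees rows whose dept_id matches an id in departments. Walk through each employee:
  - employee 1 (Tina): dept_id=5 -> matches Operations
  - employee 2 (Mia): dept_id=6 -> matches Product
  - employee 3 (Rosa): dept_id=1 -> matches HR
  - employee 4 (Olivia): dept_id=NULL, no match -> dropped
  - employee 5 (Chris): dept_id=3 -> matches Design
  - employee 6 (Iris): dept_id=1 -> matches HR
  - employee 7 (Nate): dept_id=3 -> matches Design
So 1 of 7 rows is dropped.

SQL:
SELECT a.name, b.name AS department
FROM employees a
INNER JOIN departments b ON a.dept_id = b.id

Result:
name  | department
------+-----------
Tina  | Operations
Mia   | Product   
Rosa  | HR        
Chris | Design    
Iris  | HR        
Nate  | Design    


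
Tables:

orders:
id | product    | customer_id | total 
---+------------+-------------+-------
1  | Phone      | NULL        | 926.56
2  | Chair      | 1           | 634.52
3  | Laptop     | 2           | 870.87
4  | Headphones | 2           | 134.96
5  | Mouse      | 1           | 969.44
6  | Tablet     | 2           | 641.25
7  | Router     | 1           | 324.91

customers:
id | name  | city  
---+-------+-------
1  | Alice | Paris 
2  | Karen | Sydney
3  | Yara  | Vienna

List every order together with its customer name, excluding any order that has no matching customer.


INNER JOIN keeps only orders rows whose customer_id matches an id in customers. Walk through each order:
  - order 1 (Phone): customer_id=NULL, no match -> dropped
  - order 2 (Chair): customer_id=1 -> matches Alice
  - order 3 (Laptop): customer_id=2 -> matches Karen
  - order 4 (Headphones): customer_id=2 -> matches Karen
  - order 5 (Mouse): customer_id=1 -> matches Alice
  - order 6 (Tablet): customer_id=2 -> matches Karen
  - order 7 (Router): customer_id=1 -> matches Alice
So 1 of 7 rows is dropped.

SQL:
SELECT a.product, b.name AS customer
FROM orders a
INNER JOIN customers b ON a.customer_id = b.id

Result:
product    | customer
-----------+---------
Chair      | Alice   
Laptop     | Karen   
Headphones | Karen   
Mouse      | Alice   
Tablet     | Karen   
Router     | Alice   


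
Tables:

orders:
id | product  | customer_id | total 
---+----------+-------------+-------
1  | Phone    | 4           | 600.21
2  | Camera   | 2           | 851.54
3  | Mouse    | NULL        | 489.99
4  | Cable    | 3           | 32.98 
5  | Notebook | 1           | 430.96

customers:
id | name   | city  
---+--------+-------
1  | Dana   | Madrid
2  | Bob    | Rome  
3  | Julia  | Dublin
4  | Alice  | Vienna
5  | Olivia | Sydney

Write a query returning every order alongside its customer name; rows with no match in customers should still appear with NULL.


LEFT JOIN keeps every row from orders (the left table); where customer_id has no match in customers, the customer columns become NULL. Walk through each order:
  - order 1 (Phone): customer_id=4 -> matches Alice
  - order 2 (Camera): customer_id=2 -> matches Bob
  - order 3 (Mouse): customer_id=NULL, no match -> kept with NULL
  - order 4 (Cable): customer_id=3 -> matches Julia
  - order 5 (Notebook): customer_id=1 -> matches Dana
All 5 rows appear; 1 has NULL customer.

SQL:
SELECT a.product, b.name AS customer
FROM orders a
LEFT JOIN customers b ON a.customer_id = b.id

Result:
product  | customer
---------+---------
Phone    | Alice   
Camera   | Bob     
Mouse    | NULL    
Cable    | Julia   
Notebook | Dana    


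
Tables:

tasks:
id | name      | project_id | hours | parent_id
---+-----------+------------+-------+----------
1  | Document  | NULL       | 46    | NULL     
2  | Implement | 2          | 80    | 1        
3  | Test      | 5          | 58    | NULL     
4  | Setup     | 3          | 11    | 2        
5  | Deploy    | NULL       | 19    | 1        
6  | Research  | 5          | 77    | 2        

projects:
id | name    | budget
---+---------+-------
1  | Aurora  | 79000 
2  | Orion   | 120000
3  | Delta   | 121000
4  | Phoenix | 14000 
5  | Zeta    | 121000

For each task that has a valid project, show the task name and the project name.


INNER JOIN keeps only tasks rows whose project_id matches an id in projects. Walk through each task:
  - task 1 (Document): project_id=NULL, no match -> dropped
  - task 2 (Implement): project_id=2 -> matches Orion
  - task 3 (Test): project_id=5 -> matches Zeta
  - task 4 (Setup): project_id=3 -> matches Delta
  - task 5 (Deploy): project_id=NULL, no match -> dropped
  - task 6 (Research): project_id=5 -> matches Zeta
So 2 of 6 rows are dropped.

SQL:
SELECT a.name, b.name AS project
FROM tasks a
INNER JOIN projects b ON a.project_id = b.id

Result:
name      | project
----------+--------
Implement | Orion  
Test      | Zeta   
Setup     | Delta  
Research  | Zeta   


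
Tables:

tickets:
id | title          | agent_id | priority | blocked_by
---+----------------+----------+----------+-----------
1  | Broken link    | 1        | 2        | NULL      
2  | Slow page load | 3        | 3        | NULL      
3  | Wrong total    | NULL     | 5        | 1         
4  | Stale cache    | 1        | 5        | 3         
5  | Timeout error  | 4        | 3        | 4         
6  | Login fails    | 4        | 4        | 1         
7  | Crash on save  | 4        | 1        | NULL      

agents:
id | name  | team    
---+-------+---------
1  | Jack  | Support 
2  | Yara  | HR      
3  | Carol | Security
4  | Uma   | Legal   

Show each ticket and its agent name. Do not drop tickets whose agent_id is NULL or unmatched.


LEFT JOIN keeps every row from tickets (the left table); where agent_id has no match in agents, the agent columns become NULL. Walk through each ticket:
  - ticket 1 (Broken link): agent_id=1 -> matches Jack
  - ticket 2 (Slow page load): agent_id=3 -> matches Carol
  - ticket 3 (Wrong total): agent_id=NULL, no match -> kept with NULL
  - ticket 4 (Stale cache): agent_id=1 -> matches Jack
  - ticket 5 (Timeout error): agent_id=4 -> matches Uma
  - ticket 6 (Login fails): agent_id=4 -> matches Uma
  - ticket 7 (Crash on save): agent_id=4 -> matches Uma
All 7 rows appear; 1 has NULL agent.

SQL:
SELECT a.title, b.name AS agent
FROM tickets a
LEFT JOIN agents b ON a.agent_id = b.id

Result:
title          | agent
---------------+------
Broken link    | Jack 
Slow page load | Carol
Wrong total    | NULL 
Stale cache    | Jack 
Timeout error  | Uma  
Login fails    | Uma  
Crash on save  | Uma  


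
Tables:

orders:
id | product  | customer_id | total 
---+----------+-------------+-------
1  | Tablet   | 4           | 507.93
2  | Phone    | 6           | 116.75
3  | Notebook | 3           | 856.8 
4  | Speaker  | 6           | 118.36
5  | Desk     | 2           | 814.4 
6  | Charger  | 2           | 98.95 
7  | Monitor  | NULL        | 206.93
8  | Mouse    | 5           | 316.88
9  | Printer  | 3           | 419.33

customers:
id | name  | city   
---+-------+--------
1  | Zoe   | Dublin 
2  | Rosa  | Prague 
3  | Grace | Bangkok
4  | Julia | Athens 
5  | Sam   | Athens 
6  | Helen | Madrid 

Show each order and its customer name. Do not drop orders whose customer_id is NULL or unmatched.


LEFT JOIN keeps every row from orders (the left table); where customer_id has no match in customers, the customer columns become NULL. Walk through each order:
  - order 1 (Tablet): customer_id=4 -> matches Julia
  - order 2 (Phone): customer_id=6 -> matches Helen
  - order 3 (Notebook): customer_id=3 -> matches Grace
  - order 4 (Speaker): customer_id=6 -> matches Helen
  - order 5 (Desk): customer_id=2 -> matches Rosa
  - order 6 (Charger): customer_id=2 -> matches Rosa
  - order 7 (Monitor): customer_id=NULL, no match -> kept with NULL
  - order 8 (Mouse): customer_id=5 -> matches Sam
  - order 9 (Printer): customer_id=3 -> matches Grace
All 9 rows appear; 1 has NULL customer.

SQL:
SELECT a.product, b.name AS customer
FROM orders a
LEFT JOIN customers b ON a.customer_id = b.id

Result:
product  | customer
---------+---------
Tablet   | Julia   
Phone    | Helen   
Notebook | Grace   
Speaker  | Helen   
Desk     | Rosa    
Charger  | Rosa    
Monitor  | NULL    
Mouse    | Sam     
Printer  | Grace   


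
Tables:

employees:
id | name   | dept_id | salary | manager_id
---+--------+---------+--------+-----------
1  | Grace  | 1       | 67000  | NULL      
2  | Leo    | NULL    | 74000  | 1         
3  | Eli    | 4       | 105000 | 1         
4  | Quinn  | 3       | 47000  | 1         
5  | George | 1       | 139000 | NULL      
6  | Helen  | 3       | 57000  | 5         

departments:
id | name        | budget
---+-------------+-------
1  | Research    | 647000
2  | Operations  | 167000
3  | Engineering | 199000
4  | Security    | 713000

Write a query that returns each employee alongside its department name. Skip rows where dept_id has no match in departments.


INNER JOIN keeps only employees rows whose dept_id matches an id in departments. Walk through each employee:
  - employee 1 (Grace): dept_id=1 -> matches Research
  - employee 2 (Leo): dept_id=NULL, no match -> dropped
  - employee 3 (Eli): dept_id=4 -> matches Security
  - employee 4 (Quinn): dept_id=3 -> matches Engineering
  - employee 5 (George): dept_id=1 -> matches Research
  - employee 6 (Helen): dept_id=3 -> matches Engineering
So 1 of 6 rows is dropped.

SQL:
SELECT a.name, b.name AS department
FROM employees a
INNER JOIN departments b ON a.dept_id = b.id

Result:
name   | department 
-------+------------
Grace  | Research   
Eli    | Security   
Quinn  | Engineering
George | Research   
Helen  | Engineering


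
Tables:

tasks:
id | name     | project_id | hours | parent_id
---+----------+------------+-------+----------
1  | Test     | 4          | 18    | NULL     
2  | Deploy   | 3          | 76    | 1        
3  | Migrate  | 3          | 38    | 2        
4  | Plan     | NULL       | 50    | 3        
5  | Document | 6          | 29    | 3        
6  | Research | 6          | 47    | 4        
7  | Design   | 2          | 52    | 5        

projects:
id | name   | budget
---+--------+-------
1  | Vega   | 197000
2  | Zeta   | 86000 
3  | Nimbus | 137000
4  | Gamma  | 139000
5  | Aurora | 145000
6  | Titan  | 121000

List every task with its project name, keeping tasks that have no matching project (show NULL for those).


LEFT JOIN keeps every row from tasks (the left table); where project_id has no match in projects, the project columns become NULL. Walk through each task:
  - task 1 (Test): project_id=4 -> matches Gamma
  - task 2 (Deploy): project_id=3 -> matches Nimbus
  - task 3 (Migrate): project_id=3 -> matches Nimbus
  - task 4 (Plan): project_id=NULL, no match -> kept with NULL
  - task 5 (Document): project_id=6 -> matches Titan
  - task 6 (Research): project_id=6 -> matches Titan
  - task 7 (Design): project_id=2 -> matches Zeta
All 7 rows appear; 1 has NULL project.

SQL:
SELECT a.name, b.name AS project
FROM tasks a
LEFT JOIN projects b ON a.project_id = b.id

Result:
name     | project
---------+--------
Test     | Gamma  
Deploy   | Nimbus 
Migrate  | Nimbus 
Plan     | NULL   
Document | Titan  
Research | Titan  
Design   | Zeta   


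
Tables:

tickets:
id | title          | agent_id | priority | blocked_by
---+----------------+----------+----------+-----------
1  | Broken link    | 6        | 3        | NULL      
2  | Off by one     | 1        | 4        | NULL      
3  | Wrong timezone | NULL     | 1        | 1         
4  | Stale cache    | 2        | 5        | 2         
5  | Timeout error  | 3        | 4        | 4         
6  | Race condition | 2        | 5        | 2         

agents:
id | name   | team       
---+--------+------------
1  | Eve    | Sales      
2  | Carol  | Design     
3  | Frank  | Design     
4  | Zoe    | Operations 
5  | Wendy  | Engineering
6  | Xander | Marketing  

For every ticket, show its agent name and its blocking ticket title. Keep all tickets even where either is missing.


Two LEFT JOINs from the same base table tickets: one to agents via agent_id, one to tickets itself via blocked_by. Both are LEFT so every ticket is preserved.
Match against agents:
  - ticket 1 (Broken link): agent_id=6 -> matches Xander
  - ticket 2 (Off by one): agent_id=1 -> matches Eve
  - ticket 3 (Wrong timezone): agent_id=NULL, no match -> kept with NULL
  - ticket 4 (Stale cache): agent_id=2 -> matches Carol
  - ticket 5 (Timeout error): agent_id=3 -> matches Frank
  - ticket 6 (Race condition): agent_id=2 -> matches Carol
Match against tickets (self):
  - ticket 1 (Broken link): blocked_by=NULL -> NULL
  - ticket 2 (Off by one): blocked_by=NULL -> NULL
  - ticket 3 (Wrong timezone): blocked_by=1 -> Broken link
  - ticket 4 (Stale cache): blocked_by=2 -> Off by one
  - ticket 5 (Timeout error): blocked_by=4 -> Stale cache
  - ticket 6 (Race condition): blocked_by=2 -> Off by one

SQL:
SELECT a.title, b.name AS agent, c.title AS blocked_by
FROM tickets a
LEFT JOIN agents b ON a.agent_id = b.id
LEFT JOIN tickets c ON a.blocked_by = c.id

Result:
title          | agent  | blocked_by 
---------------+--------+------------
Broken link    | Xander | NULL       
Off by one     | Eve    | NULL       
Wrong timezone | NULL   | Broken link
Stale cache    | Carol  | Off by one 
Timeout error  | Frank  | Stale cache
Race condition | Carol  | Off by one 


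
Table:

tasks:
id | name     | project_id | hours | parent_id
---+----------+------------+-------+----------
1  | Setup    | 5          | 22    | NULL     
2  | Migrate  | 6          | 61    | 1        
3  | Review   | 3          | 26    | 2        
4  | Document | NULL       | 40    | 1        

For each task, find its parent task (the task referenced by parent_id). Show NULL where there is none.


This is a self-join: tasks is joined to a second copy of itself, matching each row's parent_id to another row's id. Use LEFT JOIN so rows with parent_id=NULL are kept.
  - task 1 (Setup): parent_id=NULL -> NULL
  - task 2 (Migrate): parent_id=1 -> Setup
  - task 3 (Review): parent_id=2 -> Migrate
  - task 4 (Document): parent_id=1 -> Setup

SQL:
SELECT a.name AS item, b.name AS parent
FROM tasks a
LEFT JOIN tasks b ON a.parent_id = b.id

Result:
item     | parent 
---------+--------
Setup    | NULL   
Migrate  | Setup  
Review   | Migrate
Document | Setup  


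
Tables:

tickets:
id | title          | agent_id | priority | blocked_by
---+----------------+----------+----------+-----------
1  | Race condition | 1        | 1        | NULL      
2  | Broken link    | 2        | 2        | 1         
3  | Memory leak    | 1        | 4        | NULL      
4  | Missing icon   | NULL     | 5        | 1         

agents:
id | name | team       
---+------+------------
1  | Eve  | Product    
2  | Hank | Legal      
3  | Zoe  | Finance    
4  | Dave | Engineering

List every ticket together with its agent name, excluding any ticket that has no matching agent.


INNER JOIN keeps only tickets rows whose agent_id matches an id in agents. Walk through each ticket:
  - ticket 1 (Race condition): agent_id=1 -> matches Eve
  - ticket 2 (Broken link): agent_id=2 -> matches Hank
  - ticket 3 (Memory leak): agent_id=1 -> matches Eve
  - ticket 4 (Missing icon): agent_id=NULL, no match -> dropped
So 1 of 4 rows is dropped.

SQL:
SELECT a.title, b.name AS agent
FROM tickets a
INNER JOIN agents b ON a.agent_id = b.id

Result:
title          | agent
---------------+------
Race condition | Eve  
Broken link    | Hank 
Memory leak    | Eve  


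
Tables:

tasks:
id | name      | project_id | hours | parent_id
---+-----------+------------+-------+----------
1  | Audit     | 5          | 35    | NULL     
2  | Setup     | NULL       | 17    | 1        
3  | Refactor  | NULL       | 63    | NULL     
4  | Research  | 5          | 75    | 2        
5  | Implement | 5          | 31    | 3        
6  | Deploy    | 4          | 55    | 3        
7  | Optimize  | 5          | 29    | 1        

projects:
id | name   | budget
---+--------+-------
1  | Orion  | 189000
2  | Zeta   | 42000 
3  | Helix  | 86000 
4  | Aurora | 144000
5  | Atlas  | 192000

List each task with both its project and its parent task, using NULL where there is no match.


Two LEFT JOINs from the same base table tasks: one to projects via project_id, one to tasks itself via parent_id. Both are LEFT so every task is preserved.
Match against projects:
  - task 1 (Audit): project_id=5 -> matches Atlas
  - task 2 (Setup): project_id=NULL, no match -> kept with NULL
  - task 3 (Refactor): project_id=NULL, no match -> kept with NULL
  - task 4 (Research): project_id=5 -> matches Atlas
  - task 5 (Implement): project_id=5 -> matches Atlas
  - task 6 (Deploy): project_id=4 -> matches Aurora
  - task 7 (Optimize): project_id=5 -> matches Atlas
Match against tasks (self):
  - task 1 (Audit): parent_id=NULL -> NULL
  - task 2 (Setup): parent_id=1 -> Audit
  - task 3 (Refactor): parent_id=NULL -> NULL
  - task 4 (Research): parent_id=2 -> Setup
  - task 5 (Implement): parent_id=3 -> Refactor
  - task 6 (Deploy): parent_id=3 -> Refactor
  - task 7 (Optimize): parent_id=1 -> Audit

SQL:
SELECT a.name, b.name AS project, c.name AS parent
FROM tasks a
LEFT JOIN projects b ON a.project_id = b.id
LEFT JOIN tasks c ON a.parent_id = c.id

Result:
name      | project | parent  
----------+---------+---------
Audit     | Atlas   | NULL    
Setup     | NULL    | Audit   
Refactor  | NULL    | NULL    
Research  | Atlas   | Setup   
Implement | Atlas   | Refactor
Deploy    | Aurora  | Refactor
Optimize  | Atlas   | Audit   


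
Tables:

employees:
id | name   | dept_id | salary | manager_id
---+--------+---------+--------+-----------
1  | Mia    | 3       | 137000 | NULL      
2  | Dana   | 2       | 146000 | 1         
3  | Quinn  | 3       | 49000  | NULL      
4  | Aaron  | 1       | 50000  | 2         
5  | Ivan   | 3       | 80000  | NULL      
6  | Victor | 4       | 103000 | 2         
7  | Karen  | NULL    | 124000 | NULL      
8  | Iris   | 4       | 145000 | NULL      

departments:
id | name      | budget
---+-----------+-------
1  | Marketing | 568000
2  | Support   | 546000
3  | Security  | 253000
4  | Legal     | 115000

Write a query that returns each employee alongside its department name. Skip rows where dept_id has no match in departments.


INNER JOIN keeps only employees rows whose dept_id matches an id in departments. Walk through each employee:
  - employee 1 (Mia): dept_id=3 -> matches Security
  - employee 2 (Dana): dept_id=2 -> matches Support
  - employee 3 (Quinn): dept_id=3 -> matches Security
  - employee 4 (Aaron): dept_id=1 -> matches Marketing
  - employee 5 (Ivan): dept_id=3 -> matches Security
  - employee 6 (Victor): dept_id=4 -> matches Legal
  - employee 7 (Karen): dept_id=NULL, no match -> dropped
  - employee 8 (Iris): dept_id=4 -> matches Legal
So 1 of 8 rows is dropped.

SQL:
SELECT a.name, b.name AS department
FROM employees a
INNER JOIN departments b ON a.dept_id = b.id

Result:
name   | department
-------+-----------
Mia    | Security  
Dana   | Support   
Quinn  | Security  
Aaron  | Marketing 
Ivan   | Security  
Victor | Legal     
Iris   | Legal     


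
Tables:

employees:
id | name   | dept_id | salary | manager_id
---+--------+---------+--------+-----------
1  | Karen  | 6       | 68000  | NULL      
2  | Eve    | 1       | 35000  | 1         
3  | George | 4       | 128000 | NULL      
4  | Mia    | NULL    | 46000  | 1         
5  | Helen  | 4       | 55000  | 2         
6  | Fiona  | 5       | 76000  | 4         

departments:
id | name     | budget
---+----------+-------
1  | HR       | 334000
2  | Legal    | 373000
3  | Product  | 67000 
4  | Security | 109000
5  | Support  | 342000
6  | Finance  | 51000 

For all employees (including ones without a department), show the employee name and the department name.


LEFT JOIN keeps every row from employees (the left table); where dept_id has no match in departments, the department columns become NULL. Walk through each employee:
  - employee 1 (Karen): dept_id=6 -> matches Finance
  - employee 2 (Eve): dept_id=1 -> matches HR
  - employee 3 (George): dept_id=4 -> matches Security
  - employee 4 (Mia): dept_id=NULL, no match -> kept with NULL
  - employee 5 (Helen): dept_id=4 -> matches Security
  - employee 6 (Fiona): dept_id=5 -> matches Support
All 6 rows appear; 1 has NULL department.

SQL:
SELECT a.name, b.name AS department
FROM employees a
LEFT JOIN departments b ON a.dept_id = b.id

Result:
name   | department
-------+-----------
Karen  | Finance   
Eve    | HR        
George | Security  
Mia    | NULL      
Helen  | Security  
Fiona  | Support   


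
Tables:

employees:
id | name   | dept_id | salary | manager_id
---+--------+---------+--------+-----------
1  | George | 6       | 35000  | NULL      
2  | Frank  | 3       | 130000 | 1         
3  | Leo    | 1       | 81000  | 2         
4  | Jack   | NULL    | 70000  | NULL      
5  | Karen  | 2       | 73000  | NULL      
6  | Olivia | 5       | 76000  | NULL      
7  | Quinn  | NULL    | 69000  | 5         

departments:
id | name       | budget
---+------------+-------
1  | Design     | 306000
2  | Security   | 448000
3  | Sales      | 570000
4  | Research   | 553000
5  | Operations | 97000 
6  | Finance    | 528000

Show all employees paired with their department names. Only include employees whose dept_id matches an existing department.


INNER JOIN keeps only employees rows whose dept_id matches an id in departments. Walk through each employee:
  - employee 1 (George): dept_id=6 -> matches Finance
  - employee 2 (Frank): dept_id=3 -> matches Sales
  - employee 3 (Leo): dept_id=1 -> matches Design
  - employee 4 (Jack): dept_id=NULL, no match -> dropped
  - employee 5 (Karen): dept_id=2 -> matches Security
  - employee 6 (Olivia): dept_id=5 -> matches Operations
  - employee 7 (Quinn): dept_id=NULL, no match -> dropped
So 2 of 7 rows are dropped.

SQL:
SELECT a.name, b.name AS department
FROM employees a
INNER JOIN departments b ON a.dept_id = b.id

Result:
name   | department
-------+-----------
George | Finance   
Frank  | Sales     
Leo    | Design    
Karen  | Security  
Olivia | Operations


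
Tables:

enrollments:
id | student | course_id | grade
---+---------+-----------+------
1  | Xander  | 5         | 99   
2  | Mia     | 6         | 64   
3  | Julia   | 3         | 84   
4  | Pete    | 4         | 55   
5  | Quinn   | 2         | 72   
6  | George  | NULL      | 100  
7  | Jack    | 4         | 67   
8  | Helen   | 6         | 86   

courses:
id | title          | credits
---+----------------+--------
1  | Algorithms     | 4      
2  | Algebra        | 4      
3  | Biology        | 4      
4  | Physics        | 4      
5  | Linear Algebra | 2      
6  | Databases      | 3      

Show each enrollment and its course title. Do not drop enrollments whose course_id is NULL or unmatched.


LEFT JOIN keeps every row from enrollments (the left table); where course_id has no match in courses, the course columns become NULL. Walk through each enrollment:
  - enrollment 1 (Xander): course_id=5 -> matches Linear Algebra
  - enrollment 2 (Mia): course_id=6 -> matches Databases
  - enrollment 3 (Julia): course_id=3 -> matches Biology
  - enrollment 4 (Pete): course_id=4 -> matches Physics
  - enrollment 5 (Quinn): course_id=2 -> matches Algebra
  - enrollment 6 (George): course_id=NULL, no match -> kept with NULL
  - enrollment 7 (Jack): course_id=4 -> matches Physics
  - enrollment 8 (Helen): course_id=6 -> matches Databases
All 8 rows appear; 1 has NULL course.

SQL:
SELECT a.student, b.title AS course
FROM enrollments a
LEFT JOIN courses b ON a.course_id = b.id

Result:
student | course        
--------+---------------
Xander  | Linear Algebra
Mia     | Databases     
Julia   | Biology       
Pete    | Physics       
Quinn   | Algebra       
George  | NULL          
Jack    | Physics       
Helen   | Databases     


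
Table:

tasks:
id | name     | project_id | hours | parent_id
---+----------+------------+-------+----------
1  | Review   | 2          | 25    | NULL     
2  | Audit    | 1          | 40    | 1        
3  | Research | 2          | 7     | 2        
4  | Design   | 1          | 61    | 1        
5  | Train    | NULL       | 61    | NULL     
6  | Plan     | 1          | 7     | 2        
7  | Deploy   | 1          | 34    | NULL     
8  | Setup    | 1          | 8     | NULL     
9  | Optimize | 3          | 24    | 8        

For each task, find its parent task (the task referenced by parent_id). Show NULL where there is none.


This is a self-join: tasks is joined to a second copy of itself, matching each row's parent_id to another row's id. Use LEFT JOIN so rows with parent_id=NULL are kept.
  - task 1 (Review): parent_id=NULL -> NULL
  - task 2 (Audit): parent_id=1 -> Review
  - task 3 (Research): parent_id=2 -> Audit
  - task 4 (Design): parent_id=1 -> Review
  - task 5 (Train): parent_id=NULL -> NULL
  - task 6 (Plan): parent_id=2 -> Audit
  - task 7 (Deploy): parent_id=NULL -> NULL
  - task 8 (Setup): parent_id=NULL -> NULL
  - task 9 (Optimize): parent_id=8 -> Setup

SQL:
SELECT a.name AS item, b.name AS parent
FROM tasks a
LEFT JOIN tasks b ON a.parent_id = b.id

Result:
item     | parent
---------+-------
Review   | NULL  
Audit    | Review
Research | Audit 
Design   | Review
Train    | NULL  
Plan     | Audit 
Deploy   | NULL  
Setup    | NULL  
Optimize | Setup 
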